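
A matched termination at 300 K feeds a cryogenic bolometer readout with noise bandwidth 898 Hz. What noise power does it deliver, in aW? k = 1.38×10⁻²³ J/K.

P_n = kTB = 1.38×10⁻²³ × 300 × 8.98×10² = 3.72×10⁻¹⁸ W = 3.72 aW

3.72 aW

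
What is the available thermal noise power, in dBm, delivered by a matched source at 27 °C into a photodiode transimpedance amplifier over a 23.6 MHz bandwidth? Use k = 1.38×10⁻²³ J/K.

T = 27 °C + 273.15 = 300.15 K
P_n = kTB = 1.38×10⁻²³ × 300.15 × 2.36×10⁷ = 9.78×10⁻¹⁴ W
In dBm: 10 log₁₀(9.78×10⁻¹⁴ / 10⁻³) = −100.1 dBm

−100.1 dBm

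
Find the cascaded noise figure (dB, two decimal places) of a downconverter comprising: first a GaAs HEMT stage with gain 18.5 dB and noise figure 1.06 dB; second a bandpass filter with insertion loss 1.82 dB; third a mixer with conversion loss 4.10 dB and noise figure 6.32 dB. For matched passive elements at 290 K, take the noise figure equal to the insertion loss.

1.32 dB

Convert to linear (a loss of L dB is a gain of −L dB): F_i = 10^(NF_i/10), G_i = 10^(G_i,dB/10)
  Stage 1: F_1 = 10^(1.06/10) = 1.276, G_1 = 10^(18.5/10) = 70.79
  Stage 2: F_2 = 10^(1.82/10) = 1.521, G_2 = 10^(−1.82/10) = 0.6577
  Stage 3: F_3 = 10^(6.32/10) = 4.285, G_3 = 10^(−4.10/10) = 0.3890
Friis cascade:
  F = 1.276 + (1.521 − 1)/70.79 + (4.285 − 1)/46.56 = 1.354
NF = 10 log₁₀(1.354) = 1.32 dB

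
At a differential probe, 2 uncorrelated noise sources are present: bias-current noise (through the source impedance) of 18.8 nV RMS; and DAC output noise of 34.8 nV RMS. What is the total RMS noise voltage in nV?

39.6 nV

Uncorrelated sources add in power (mean-square): V_tot = √(ΣV_i²)
V_tot = √[(1.88×10⁻⁸)² + (3.48×10⁻⁸)²] = 3.96×10⁻⁸ V = 39.6 nV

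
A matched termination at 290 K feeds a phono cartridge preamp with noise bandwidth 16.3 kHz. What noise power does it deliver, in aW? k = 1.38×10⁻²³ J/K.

65.2 aW

P_n = kTB = 1.38×10⁻²³ × 290 × 1.63×10⁴ = 6.52×10⁻¹⁷ W = 65.2 aW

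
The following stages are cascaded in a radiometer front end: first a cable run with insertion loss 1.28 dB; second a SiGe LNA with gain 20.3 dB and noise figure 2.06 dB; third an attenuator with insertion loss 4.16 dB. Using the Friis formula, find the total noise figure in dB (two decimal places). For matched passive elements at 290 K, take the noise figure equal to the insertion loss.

3.38 dB

Convert to linear (a loss of L dB is a gain of −L dB): F_i = 10^(NF_i/10), G_i = 10^(G_i,dB/10)
  Stage 1: F_1 = 10^(1.28/10) = 1.343, G_1 = 10^(−1.28/10) = 0.7447
  Stage 2: F_2 = 10^(2.06/10) = 1.607, G_2 = 10^(20.3/10) = 107.2
  Stage 3: F_3 = 10^(4.16/10) = 2.606, G_3 = 10^(−4.16/10) = 0.3837
Friis cascade:
  F = 1.343 + (1.607 − 1)/0.7447 + (2.606 − 1)/79.80 = 2.178
NF = 10 log₁₀(2.178) = 3.38 dB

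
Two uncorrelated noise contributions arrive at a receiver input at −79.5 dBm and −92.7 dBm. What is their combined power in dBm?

−79.3 dBm

Convert to linear, add, convert back:
P₁ = 1.12×10⁻¹¹ W, P₂ = 5.37×10⁻¹³ W
P_tot = 1.18×10⁻¹¹ W → 10 log₁₀(P_tot / 10⁻³) = −79.3 dBm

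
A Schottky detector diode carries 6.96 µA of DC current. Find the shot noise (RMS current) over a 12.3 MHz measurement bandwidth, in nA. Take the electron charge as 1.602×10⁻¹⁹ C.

I_n = √(2qI·B)
2qI·B = 2 × 1.602×10⁻¹⁹ × 6.96×10⁻⁶ × 1.23×10⁷ = 2.74×10⁻¹⁷ A²
I_n = √(2.74×10⁻¹⁷) = 5.24×10⁻⁹ A = 5.24 nA

5.24 nA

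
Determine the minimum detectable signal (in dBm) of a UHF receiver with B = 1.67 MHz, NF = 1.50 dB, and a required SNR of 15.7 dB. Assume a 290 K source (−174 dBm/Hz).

Sensitivity = −174 + 10 log₁₀(B) + NF + SNR_min
= −174 + 62.23 + 1.50 + 15.7
= −94.57 dBm → −94.6 dBm

−94.6 dBm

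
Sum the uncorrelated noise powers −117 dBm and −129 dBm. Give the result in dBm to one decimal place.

Convert to linear, add, convert back:
P₁ = 2.00×10⁻¹⁵ W, P₂ = 1.26×10⁻¹⁶ W
P_tot = 2.12×10⁻¹⁵ W → 10 log₁₀(P_tot / 10⁻³) = −116.7 dBm

−116.7 dBm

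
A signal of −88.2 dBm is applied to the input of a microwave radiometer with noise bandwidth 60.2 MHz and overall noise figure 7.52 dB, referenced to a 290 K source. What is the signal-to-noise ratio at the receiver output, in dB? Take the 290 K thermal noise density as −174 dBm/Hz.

Noise floor: N = −174 + 10 log₁₀(B) + NF
10 log₁₀(6.02×10⁷) = 77.8 dB
N = −174 + 77.8 + 7.52 = −88.68 dBm
SNR = P_sig − N = −88.2 − (−88.68) = 0.48 dB → 0.5 dB

0.5 dB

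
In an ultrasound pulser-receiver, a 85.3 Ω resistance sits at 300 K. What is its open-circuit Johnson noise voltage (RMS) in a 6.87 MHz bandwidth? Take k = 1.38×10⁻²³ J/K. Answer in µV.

3.12 µV

V_n = √(4kTRB)
4kTRB = 4 × 1.38×10⁻²³ × 300 × 8.53×10¹ × 6.87×10⁶ = 9.70×10⁻¹² V²
V_n = √(9.70×10⁻¹²) = 3.12×10⁻⁶ V = 3.12 µV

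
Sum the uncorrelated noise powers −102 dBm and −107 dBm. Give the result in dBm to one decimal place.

−100.8 dBm

Convert to linear, add, convert back:
P₁ = 6.31×10⁻¹⁴ W, P₂ = 2.00×10⁻¹⁴ W
P_tot = 8.30×10⁻¹⁴ W → 10 log₁₀(P_tot / 10⁻³) = −100.8 dBm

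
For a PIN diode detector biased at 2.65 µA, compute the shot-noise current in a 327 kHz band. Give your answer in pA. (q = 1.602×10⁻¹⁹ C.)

527 pA

I_n = √(2qI·B)
2qI·B = 2 × 1.602×10⁻¹⁹ × 2.65×10⁻⁶ × 3.27×10⁵ = 2.78×10⁻¹⁹ A²
I_n = √(2.78×10⁻¹⁹) = 5.27×10⁻¹⁰ A = 527 pA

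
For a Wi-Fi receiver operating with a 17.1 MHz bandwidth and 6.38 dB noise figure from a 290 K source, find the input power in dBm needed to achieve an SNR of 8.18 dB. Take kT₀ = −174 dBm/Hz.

Sensitivity = −174 + 10 log₁₀(B) + NF + SNR_min
= −174 + 72.33 + 6.38 + 8.18
= −87.11 dBm → −87.1 dBm

−87.1 dBm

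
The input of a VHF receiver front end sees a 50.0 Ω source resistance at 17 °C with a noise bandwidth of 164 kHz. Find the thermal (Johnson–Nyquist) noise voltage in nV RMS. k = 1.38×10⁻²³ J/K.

362 nV

T = 17 °C + 273.15 = 290.15 K
V_n = √(4kTRB)
4kTRB = 4 × 1.38×10⁻²³ × 290.15 × 5.00×10¹ × 1.64×10⁵ = 1.31×10⁻¹³ V²
V_n = √(1.31×10⁻¹³) = 3.62×10⁻⁷ V = 362 nV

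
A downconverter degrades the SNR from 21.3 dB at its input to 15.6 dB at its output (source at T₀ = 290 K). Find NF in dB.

NF (dB) = SNR_in(dB) − SNR_out(dB) when the source is at T₀
NF = 21.3 − 15.6 = 5.7 dB

5.7 dB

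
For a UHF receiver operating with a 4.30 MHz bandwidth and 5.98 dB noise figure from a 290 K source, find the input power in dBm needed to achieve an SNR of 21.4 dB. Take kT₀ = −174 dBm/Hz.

−80.3 dBm

Sensitivity = −174 + 10 log₁₀(B) + NF + SNR_min
= −174 + 66.33 + 5.98 + 21.4
= −80.29 dBm → −80.3 dBm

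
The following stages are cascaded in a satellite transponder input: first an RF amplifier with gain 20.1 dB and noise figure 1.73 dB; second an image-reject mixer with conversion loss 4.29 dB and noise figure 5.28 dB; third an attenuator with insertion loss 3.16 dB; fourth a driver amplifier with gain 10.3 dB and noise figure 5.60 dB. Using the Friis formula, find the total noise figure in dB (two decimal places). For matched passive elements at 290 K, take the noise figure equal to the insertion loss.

Convert to linear (a loss of L dB is a gain of −L dB): F_i = 10^(NF_i/10), G_i = 10^(G_i,dB/10)
  Stage 1: F_1 = 10^(1.73/10) = 1.489, G_1 = 10^(20.1/10) = 102.3
  Stage 2: F_2 = 10^(5.28/10) = 3.373, G_2 = 10^(−4.29/10) = 0.3724
  Stage 3: F_3 = 10^(3.16/10) = 2.070, G_3 = 10^(−3.16/10) = 0.4831
  Stage 4: F_4 = 10^(5.60/10) = 3.631, G_4 = 10^(10.3/10) = 10.72
Friis cascade:
  F = 1.489 + (3.373 − 1)/102.3 + (2.070 − 1)/38.11 + (3.631 − 1)/18.41 = 1.684
NF = 10 log₁₀(1.684) = 2.26 dB

2.26 dB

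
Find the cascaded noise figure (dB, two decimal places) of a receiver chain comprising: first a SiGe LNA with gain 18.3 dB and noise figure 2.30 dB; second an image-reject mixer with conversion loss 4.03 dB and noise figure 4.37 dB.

2.37 dB

Convert to linear (a loss of L dB is a gain of −L dB): F_i = 10^(NF_i/10), G_i = 10^(G_i,dB/10)
  Stage 1: F_1 = 10^(2.30/10) = 1.698, G_1 = 10^(18.3/10) = 67.61
  Stage 2: F_2 = 10^(4.37/10) = 2.735, G_2 = 10^(−4.03/10) = 0.3954
Friis cascade:
  F = 1.698 + (2.735 − 1)/67.61 = 1.724
NF = 10 log₁₀(1.724) = 2.37 dB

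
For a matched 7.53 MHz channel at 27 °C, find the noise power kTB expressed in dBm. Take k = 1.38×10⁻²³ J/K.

−105.1 dBm

T = 27 °C + 273.15 = 300.15 K
P_n = kTB = 1.38×10⁻²³ × 300.15 × 7.53×10⁶ = 3.12×10⁻¹⁴ W
In dBm: 10 log₁₀(3.12×10⁻¹⁴ / 10⁻³) = −105.1 dBm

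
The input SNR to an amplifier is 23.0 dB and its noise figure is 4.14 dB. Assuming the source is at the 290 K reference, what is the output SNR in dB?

18.86 dB

By definition F = SNR_in/SNR_out, so in dB: SNR_out = SNR_in − NF
SNR_out = 23.0 − 4.14 = 18.86 dB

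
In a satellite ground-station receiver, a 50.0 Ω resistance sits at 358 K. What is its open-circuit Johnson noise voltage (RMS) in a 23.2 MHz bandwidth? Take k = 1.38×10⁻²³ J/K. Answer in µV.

4.79 µV

V_n = √(4kTRB)
4kTRB = 4 × 1.38×10⁻²³ × 358 × 5.00×10¹ × 2.32×10⁷ = 2.29×10⁻¹¹ V²
V_n = √(2.29×10⁻¹¹) = 4.79×10⁻⁶ V = 4.79 µV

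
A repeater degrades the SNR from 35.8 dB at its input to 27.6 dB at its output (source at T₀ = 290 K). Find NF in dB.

NF (dB) = SNR_in(dB) − SNR_out(dB) when the source is at T₀
NF = 35.8 − 27.6 = 8.2 dB

8.2 dB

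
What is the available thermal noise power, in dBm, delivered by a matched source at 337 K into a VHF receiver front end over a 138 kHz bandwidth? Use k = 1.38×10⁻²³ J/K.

−121.9 dBm

P_n = kTB = 1.38×10⁻²³ × 337 × 1.38×10⁵ = 6.42×10⁻¹⁶ W
In dBm: 10 log₁₀(6.42×10⁻¹⁶ / 10⁻³) = −121.9 dBm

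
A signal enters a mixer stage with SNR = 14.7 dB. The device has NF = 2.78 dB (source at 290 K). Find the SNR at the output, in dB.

11.92 dB

By definition F = SNR_in/SNR_out, so in dB: SNR_out = SNR_in − NF
SNR_out = 14.7 − 2.78 = 11.92 dB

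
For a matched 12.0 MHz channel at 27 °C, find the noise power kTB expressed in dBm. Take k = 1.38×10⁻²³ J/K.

−103.0 dBm

T = 27 °C + 273.15 = 300.15 K
P_n = kTB = 1.38×10⁻²³ × 300.15 × 1.20×10⁷ = 4.97×10⁻¹⁴ W
In dBm: 10 log₁₀(4.97×10⁻¹⁴ / 10⁻³) = −103.0 dBm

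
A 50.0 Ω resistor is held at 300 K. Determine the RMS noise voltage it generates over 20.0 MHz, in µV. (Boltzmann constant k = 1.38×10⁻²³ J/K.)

4.07 µV

V_n = √(4kTRB)
4kTRB = 4 × 1.38×10⁻²³ × 300 × 5.00×10¹ × 2.00×10⁷ = 1.66×10⁻¹¹ V²
V_n = √(1.66×10⁻¹¹) = 4.07×10⁻⁶ V = 4.07 µV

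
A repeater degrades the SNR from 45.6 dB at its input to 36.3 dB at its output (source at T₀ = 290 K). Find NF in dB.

9.3 dB

NF (dB) = SNR_in(dB) − SNR_out(dB) when the source is at T₀
NF = 45.6 − 36.3 = 9.3 dB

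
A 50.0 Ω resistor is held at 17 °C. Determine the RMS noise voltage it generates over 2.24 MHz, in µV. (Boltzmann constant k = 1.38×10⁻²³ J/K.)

1.34 µV

T = 17 °C + 273.15 = 290.15 K
V_n = √(4kTRB)
4kTRB = 4 × 1.38×10⁻²³ × 290.15 × 5.00×10¹ × 2.24×10⁶ = 1.79×10⁻¹² V²
V_n = √(1.79×10⁻¹²) = 1.34×10⁻⁶ V = 1.34 µV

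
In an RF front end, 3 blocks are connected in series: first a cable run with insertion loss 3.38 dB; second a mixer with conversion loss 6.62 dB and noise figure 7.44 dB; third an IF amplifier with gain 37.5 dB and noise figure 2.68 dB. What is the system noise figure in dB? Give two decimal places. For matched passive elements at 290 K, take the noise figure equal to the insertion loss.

13.14 dB

Convert to linear (a loss of L dB is a gain of −L dB): F_i = 10^(NF_i/10), G_i = 10^(G_i,dB/10)
  Stage 1: F_1 = 10^(3.38/10) = 2.178, G_1 = 10^(−3.38/10) = 0.4592
  Stage 2: F_2 = 10^(7.44/10) = 5.546, G_2 = 10^(−6.62/10) = 0.2178
  Stage 3: F_3 = 10^(2.68/10) = 1.854, G_3 = 10^(37.5/10) = 5623
Friis cascade:
  F = 2.178 + (5.546 − 1)/0.4592 + (1.854 − 1)/0.1000 = 20.61
NF = 10 log₁₀(20.61) = 13.14 dB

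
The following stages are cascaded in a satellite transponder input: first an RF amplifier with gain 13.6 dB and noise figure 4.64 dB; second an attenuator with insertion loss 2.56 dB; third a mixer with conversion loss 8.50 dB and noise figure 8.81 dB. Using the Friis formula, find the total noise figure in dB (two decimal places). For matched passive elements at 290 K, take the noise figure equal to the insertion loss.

5.40 dB

Convert to linear (a loss of L dB is a gain of −L dB): F_i = 10^(NF_i/10), G_i = 10^(G_i,dB/10)
  Stage 1: F_1 = 10^(4.64/10) = 2.911, G_1 = 10^(13.6/10) = 22.91
  Stage 2: F_2 = 10^(2.56/10) = 1.803, G_2 = 10^(−2.56/10) = 0.5546
  Stage 3: F_3 = 10^(8.81/10) = 7.603, G_3 = 10^(−8.50/10) = 0.1413
Friis cascade:
  F = 2.911 + (1.803 − 1)/22.91 + (7.603 − 1)/12.71 = 3.465
NF = 10 log₁₀(3.465) = 5.40 dB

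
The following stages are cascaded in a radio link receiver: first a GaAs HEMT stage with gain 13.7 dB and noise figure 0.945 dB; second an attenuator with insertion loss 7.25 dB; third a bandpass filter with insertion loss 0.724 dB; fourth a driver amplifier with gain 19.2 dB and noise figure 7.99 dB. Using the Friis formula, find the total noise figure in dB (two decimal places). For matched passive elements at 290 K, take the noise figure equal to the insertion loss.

4.60 dB

Convert to linear (a loss of L dB is a gain of −L dB): F_i = 10^(NF_i/10), G_i = 10^(G_i,dB/10)
  Stage 1: F_1 = 10^(0.945/10) = 1.243, G_1 = 10^(13.7/10) = 23.44
  Stage 2: F_2 = 10^(7.25/10) = 5.309, G_2 = 10^(−7.25/10) = 0.1884
  Stage 3: F_3 = 10^(0.724/10) = 1.181, G_3 = 10^(−0.724/10) = 0.8464
  Stage 4: F_4 = 10^(7.99/10) = 6.295, G_4 = 10^(19.2/10) = 83.18
Friis cascade:
  F = 1.243 + (5.309 − 1)/23.44 + (1.181 − 1)/4.416 + (6.295 − 1)/3.738 = 2.885
NF = 10 log₁₀(2.885) = 4.60 dB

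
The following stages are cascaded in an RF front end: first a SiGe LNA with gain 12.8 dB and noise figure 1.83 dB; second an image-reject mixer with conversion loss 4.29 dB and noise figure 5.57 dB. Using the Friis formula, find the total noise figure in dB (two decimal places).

Convert to linear (a loss of L dB is a gain of −L dB): F_i = 10^(NF_i/10), G_i = 10^(G_i,dB/10)
  Stage 1: F_1 = 10^(1.83/10) = 1.524, G_1 = 10^(12.8/10) = 19.05
  Stage 2: F_2 = 10^(5.57/10) = 3.606, G_2 = 10^(−4.29/10) = 0.3724
Friis cascade:
  F = 1.524 + (3.606 − 1)/19.05 = 1.661
NF = 10 log₁₀(1.661) = 2.20 dB

2.20 dB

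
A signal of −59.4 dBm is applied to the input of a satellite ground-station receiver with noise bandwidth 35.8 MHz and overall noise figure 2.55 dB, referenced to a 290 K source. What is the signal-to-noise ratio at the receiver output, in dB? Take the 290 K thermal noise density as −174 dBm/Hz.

36.5 dB

Noise floor: N = −174 + 10 log₁₀(B) + NF
10 log₁₀(3.58×10⁷) = 75.54 dB
N = −174 + 75.54 + 2.55 = −95.91 dBm
SNR = P_sig − N = −59.4 − (−95.91) = 36.51 dB → 36.5 dB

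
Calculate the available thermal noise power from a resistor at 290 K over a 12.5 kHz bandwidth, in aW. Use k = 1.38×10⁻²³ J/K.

50.0 aW

P_n = kTB = 1.38×10⁻²³ × 290 × 1.25×10⁴ = 5.00×10⁻¹⁷ W = 50.0 aW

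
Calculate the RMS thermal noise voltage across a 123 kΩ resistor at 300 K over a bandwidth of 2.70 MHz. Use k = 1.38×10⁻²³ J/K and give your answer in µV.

V_n = √(4kTRB)
4kTRB = 4 × 1.38×10⁻²³ × 300 × 1.23×10⁵ × 2.70×10⁶ = 5.50×10⁻⁹ V²
V_n = √(5.50×10⁻⁹) = 7.42×10⁻⁵ V = 74.2 µV

74.2 µV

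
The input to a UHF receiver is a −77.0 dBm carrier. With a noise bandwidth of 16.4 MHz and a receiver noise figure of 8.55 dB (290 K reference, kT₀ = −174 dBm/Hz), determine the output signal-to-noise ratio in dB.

Noise floor: N = −174 + 10 log₁₀(B) + NF
10 log₁₀(1.64×10⁷) = 72.15 dB
N = −174 + 72.15 + 8.55 = −93.30 dBm
SNR = P_sig − N = −77.0 − (−93.30) = 16.30 dB → 16.3 dB

16.3 dB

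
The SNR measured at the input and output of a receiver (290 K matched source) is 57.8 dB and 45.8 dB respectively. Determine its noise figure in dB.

NF (dB) = SNR_in(dB) − SNR_out(dB) when the source is at T₀
NF = 57.8 − 45.8 = 12.0 dB

12.0 dB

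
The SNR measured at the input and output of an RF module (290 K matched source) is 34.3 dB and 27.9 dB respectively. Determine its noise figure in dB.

6.4 dB

NF (dB) = SNR_in(dB) − SNR_out(dB) when the source is at T₀
NF = 34.3 − 27.9 = 6.4 dB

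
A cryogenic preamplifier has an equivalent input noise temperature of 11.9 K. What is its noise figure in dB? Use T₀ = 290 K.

0.175 dB

F = 1 + T_e/T₀ = 1 + 11.9/290 = 1.04103
NF = 10 log₁₀(1.04103) = 0.175 dB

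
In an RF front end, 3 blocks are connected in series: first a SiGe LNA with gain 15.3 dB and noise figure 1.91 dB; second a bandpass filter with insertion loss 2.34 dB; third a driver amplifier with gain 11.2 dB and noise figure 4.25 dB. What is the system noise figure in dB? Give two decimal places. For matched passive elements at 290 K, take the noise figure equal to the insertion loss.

Convert to linear (a loss of L dB is a gain of −L dB): F_i = 10^(NF_i/10), G_i = 10^(G_i,dB/10)
  Stage 1: F_1 = 10^(1.91/10) = 1.552, G_1 = 10^(15.3/10) = 33.88
  Stage 2: F_2 = 10^(2.34/10) = 1.714, G_2 = 10^(−2.34/10) = 0.5834
  Stage 3: F_3 = 10^(4.25/10) = 2.661, G_3 = 10^(11.2/10) = 13.18
Friis cascade:
  F = 1.552 + (1.714 − 1)/33.88 + (2.661 − 1)/19.77 = 1.657
NF = 10 log₁₀(1.657) = 2.19 dB

2.19 dB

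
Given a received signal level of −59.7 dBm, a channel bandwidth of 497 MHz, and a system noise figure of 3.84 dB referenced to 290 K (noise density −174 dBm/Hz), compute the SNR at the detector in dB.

Noise floor: N = −174 + 10 log₁₀(B) + NF
10 log₁₀(4.97×10⁸) = 86.96 dB
N = −174 + 86.96 + 3.84 = −83.20 dBm
SNR = P_sig − N = −59.7 − (−83.20) = 23.50 dB → 23.5 dB

23.5 dB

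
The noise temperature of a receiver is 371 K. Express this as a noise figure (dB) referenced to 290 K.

3.58 dB

F = 1 + T_e/T₀ = 1 + 371/290 = 2.27931
NF = 10 log₁₀(2.27931) = 3.58 dB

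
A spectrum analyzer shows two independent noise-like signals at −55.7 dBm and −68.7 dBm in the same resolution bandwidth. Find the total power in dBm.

−55.5 dBm

Convert to linear, add, convert back:
P₁ = 2.69×10⁻⁹ W, P₂ = 1.35×10⁻¹⁰ W
P_tot = 2.83×10⁻⁹ W → 10 log₁₀(P_tot / 10⁻³) = −55.5 dBm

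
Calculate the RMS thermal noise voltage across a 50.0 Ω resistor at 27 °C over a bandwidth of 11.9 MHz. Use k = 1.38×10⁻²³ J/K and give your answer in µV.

3.14 µV

T = 27 °C + 273.15 = 300.15 K
V_n = √(4kTRB)
4kTRB = 4 × 1.38×10⁻²³ × 300.15 × 5.00×10¹ × 1.19×10⁷ = 9.86×10⁻¹² V²
V_n = √(9.86×10⁻¹²) = 3.14×10⁻⁶ V = 3.14 µV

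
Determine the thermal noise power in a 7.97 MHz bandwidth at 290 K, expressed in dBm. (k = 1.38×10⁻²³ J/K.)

P_n = kTB = 1.38×10⁻²³ × 290 × 7.97×10⁶ = 3.19×10⁻¹⁴ W
In dBm: 10 log₁₀(3.19×10⁻¹⁴ / 10⁻³) = −105.0 dBm

−105.0 dBm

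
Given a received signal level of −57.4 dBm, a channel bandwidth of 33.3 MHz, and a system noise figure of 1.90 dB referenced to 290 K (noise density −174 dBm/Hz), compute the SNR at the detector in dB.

39.5 dB

Noise floor: N = −174 + 10 log₁₀(B) + NF
10 log₁₀(3.33×10⁷) = 75.22 dB
N = −174 + 75.22 + 1.90 = −96.88 dBm
SNR = P_sig − N = −57.4 − (−96.88) = 39.48 dB → 39.5 dB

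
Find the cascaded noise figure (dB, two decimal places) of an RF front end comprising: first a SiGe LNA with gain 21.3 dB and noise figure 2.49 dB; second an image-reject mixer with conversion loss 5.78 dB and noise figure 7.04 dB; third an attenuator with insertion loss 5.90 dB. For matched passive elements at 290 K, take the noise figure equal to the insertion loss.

Convert to linear (a loss of L dB is a gain of −L dB): F_i = 10^(NF_i/10), G_i = 10^(G_i,dB/10)
  Stage 1: F_1 = 10^(2.49/10) = 1.774, G_1 = 10^(21.3/10) = 134.9
  Stage 2: F_2 = 10^(7.04/10) = 5.058, G_2 = 10^(−5.78/10) = 0.2642
  Stage 3: F_3 = 10^(5.90/10) = 3.890, G_3 = 10^(−5.90/10) = 0.2570
Friis cascade:
  F = 1.774 + (5.058 − 1)/134.9 + (3.890 − 1)/35.65 = 1.885
NF = 10 log₁₀(1.885) = 2.75 dB

2.75 dB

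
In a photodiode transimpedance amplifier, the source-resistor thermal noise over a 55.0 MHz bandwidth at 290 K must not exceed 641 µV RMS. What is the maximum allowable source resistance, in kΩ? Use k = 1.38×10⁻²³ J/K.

Johnson–Nyquist: V_n = √(4kTRB) ⇒ R = V_n² / (4kTB)
4kTB = 4 × 1.38×10⁻²³ × 290 × 5.50×10⁷ = 8.80×10⁻¹³
R = (6.41×10⁻⁴)² / 8.80×10⁻¹³ = 4.67×10⁵ Ω = 467 kΩ

467 kΩ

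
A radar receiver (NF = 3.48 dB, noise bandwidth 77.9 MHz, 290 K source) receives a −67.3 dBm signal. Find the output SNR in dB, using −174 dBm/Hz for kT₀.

Noise floor: N = −174 + 10 log₁₀(B) + NF
10 log₁₀(7.79×10⁷) = 78.92 dB
N = −174 + 78.92 + 3.48 = −91.60 dBm
SNR = P_sig − N = −67.3 − (−91.60) = 24.30 dB → 24.3 dB

24.3 dB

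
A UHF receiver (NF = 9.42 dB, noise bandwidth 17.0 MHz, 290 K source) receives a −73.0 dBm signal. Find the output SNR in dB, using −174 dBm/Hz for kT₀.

19.3 dB

Noise floor: N = −174 + 10 log₁₀(B) + NF
10 log₁₀(1.70×10⁷) = 72.3 dB
N = −174 + 72.3 + 9.42 = −92.28 dBm
SNR = P_sig − N = −73.0 − (−92.28) = 19.28 dB → 19.3 dB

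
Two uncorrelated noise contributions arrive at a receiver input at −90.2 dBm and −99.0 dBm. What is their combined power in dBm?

−89.7 dBm

Convert to linear, add, convert back:
P₁ = 9.55×10⁻¹³ W, P₂ = 1.26×10⁻¹³ W
P_tot = 1.08×10⁻¹² W → 10 log₁₀(P_tot / 10⁻³) = −89.7 dBm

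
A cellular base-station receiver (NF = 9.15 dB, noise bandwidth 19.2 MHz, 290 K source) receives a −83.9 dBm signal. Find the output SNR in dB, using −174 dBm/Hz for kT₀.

Noise floor: N = −174 + 10 log₁₀(B) + NF
10 log₁₀(1.92×10⁷) = 72.83 dB
N = −174 + 72.83 + 9.15 = −92.02 dBm
SNR = P_sig − N = −83.9 − (−92.02) = 8.12 dB → 8.1 dB

8.1 dB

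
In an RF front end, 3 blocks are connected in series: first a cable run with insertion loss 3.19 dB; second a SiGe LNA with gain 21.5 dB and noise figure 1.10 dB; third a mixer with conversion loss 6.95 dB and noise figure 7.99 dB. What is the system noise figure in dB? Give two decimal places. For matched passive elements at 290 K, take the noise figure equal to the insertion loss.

4.41 dB

Convert to linear (a loss of L dB is a gain of −L dB): F_i = 10^(NF_i/10), G_i = 10^(G_i,dB/10)
  Stage 1: F_1 = 10^(3.19/10) = 2.084, G_1 = 10^(−3.19/10) = 0.4797
  Stage 2: F_2 = 10^(1.10/10) = 1.288, G_2 = 10^(21.5/10) = 141.3
  Stage 3: F_3 = 10^(7.99/10) = 6.295, G_3 = 10^(−6.95/10) = 0.2018
Friis cascade:
  F = 2.084 + (1.288 − 1)/0.4797 + (6.295 − 1)/67.76 = 2.763
NF = 10 log₁₀(2.763) = 4.41 dB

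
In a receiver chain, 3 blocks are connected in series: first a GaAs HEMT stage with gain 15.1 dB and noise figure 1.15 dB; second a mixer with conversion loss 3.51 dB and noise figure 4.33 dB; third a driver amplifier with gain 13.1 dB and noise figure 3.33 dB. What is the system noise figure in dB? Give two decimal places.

Convert to linear (a loss of L dB is a gain of −L dB): F_i = 10^(NF_i/10), G_i = 10^(G_i,dB/10)
  Stage 1: F_1 = 10^(1.15/10) = 1.303, G_1 = 10^(15.1/10) = 32.36
  Stage 2: F_2 = 10^(4.33/10) = 2.710, G_2 = 10^(−3.51/10) = 0.4457
  Stage 3: F_3 = 10^(3.33/10) = 2.153, G_3 = 10^(13.1/10) = 20.42
Friis cascade:
  F = 1.303 + (2.710 − 1)/32.36 + (2.153 − 1)/14.42 = 1.436
NF = 10 log₁₀(1.436) = 1.57 dB

1.57 dB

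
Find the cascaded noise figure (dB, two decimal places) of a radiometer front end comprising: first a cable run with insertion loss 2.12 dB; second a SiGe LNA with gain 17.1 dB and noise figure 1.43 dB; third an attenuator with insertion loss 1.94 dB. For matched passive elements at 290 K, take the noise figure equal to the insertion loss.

3.58 dB

Convert to linear (a loss of L dB is a gain of −L dB): F_i = 10^(NF_i/10), G_i = 10^(G_i,dB/10)
  Stage 1: F_1 = 10^(2.12/10) = 1.629, G_1 = 10^(−2.12/10) = 0.6138
  Stage 2: F_2 = 10^(1.43/10) = 1.390, G_2 = 10^(17.1/10) = 51.29
  Stage 3: F_3 = 10^(1.94/10) = 1.563, G_3 = 10^(−1.94/10) = 0.6397
Friis cascade:
  F = 1.629 + (1.390 − 1)/0.6138 + (1.563 − 1)/31.48 = 2.283
NF = 10 log₁₀(2.283) = 3.58 dB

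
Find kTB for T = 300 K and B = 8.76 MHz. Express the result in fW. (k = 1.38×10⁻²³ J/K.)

P_n = kTB = 1.38×10⁻²³ × 300 × 8.76×10⁶ = 3.63×10⁻¹⁴ W = 36.3 fW

36.3 fW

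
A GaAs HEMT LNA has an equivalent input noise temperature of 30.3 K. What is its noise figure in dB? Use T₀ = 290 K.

0.432 dB

F = 1 + T_e/T₀ = 1 + 30.3/290 = 1.10448
NF = 10 log₁₀(1.10448) = 0.432 dB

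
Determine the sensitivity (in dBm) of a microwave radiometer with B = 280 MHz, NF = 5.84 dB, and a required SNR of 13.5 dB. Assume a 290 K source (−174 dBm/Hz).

Sensitivity = −174 + 10 log₁₀(B) + NF + SNR_min
= −174 + 84.47 + 5.84 + 13.5
= −70.19 dBm → −70.2 dBm

−70.2 dBm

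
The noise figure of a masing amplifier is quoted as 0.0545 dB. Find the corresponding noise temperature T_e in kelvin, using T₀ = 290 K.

3.66 K

F = 10^(0.0545/10) = 1.01263
T_e = (F − 1)·T₀ = (1.01263 − 1) × 290 = 3.66 K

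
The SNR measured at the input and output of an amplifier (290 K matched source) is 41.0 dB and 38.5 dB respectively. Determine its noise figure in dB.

NF (dB) = SNR_in(dB) − SNR_out(dB) when the source is at T₀
NF = 41.0 − 38.5 = 2.5 dB

2.5 dB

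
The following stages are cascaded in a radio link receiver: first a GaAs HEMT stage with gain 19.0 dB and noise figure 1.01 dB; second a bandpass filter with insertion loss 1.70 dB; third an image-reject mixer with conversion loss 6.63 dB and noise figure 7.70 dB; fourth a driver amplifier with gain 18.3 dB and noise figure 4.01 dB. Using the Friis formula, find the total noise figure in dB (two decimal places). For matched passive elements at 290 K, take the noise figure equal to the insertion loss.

Convert to linear (a loss of L dB is a gain of −L dB): F_i = 10^(NF_i/10), G_i = 10^(G_i,dB/10)
  Stage 1: F_1 = 10^(1.01/10) = 1.262, G_1 = 10^(19.0/10) = 79.43
  Stage 2: F_2 = 10^(1.70/10) = 1.479, G_2 = 10^(−1.70/10) = 0.6761
  Stage 3: F_3 = 10^(7.70/10) = 5.888, G_3 = 10^(−6.63/10) = 0.2173
  Stage 4: F_4 = 10^(4.01/10) = 2.518, G_4 = 10^(18.3/10) = 67.61
Friis cascade:
  F = 1.262 + (1.479 − 1)/79.43 + (5.888 − 1)/53.70 + (2.518 − 1)/11.67 = 1.489
NF = 10 log₁₀(1.489) = 1.73 dB

1.73 dB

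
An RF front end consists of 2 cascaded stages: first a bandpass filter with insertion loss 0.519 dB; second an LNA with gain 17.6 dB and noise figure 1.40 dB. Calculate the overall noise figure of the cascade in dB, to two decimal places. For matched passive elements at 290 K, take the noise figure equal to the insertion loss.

1.92 dB

Convert to linear (a loss of L dB is a gain of −L dB): F_i = 10^(NF_i/10), G_i = 10^(G_i,dB/10)
  Stage 1: F_1 = 10^(0.519/10) = 1.127, G_1 = 10^(−0.519/10) = 0.8874
  Stage 2: F_2 = 10^(1.40/10) = 1.380, G_2 = 10^(17.6/10) = 57.54
Friis cascade:
  F = 1.127 + (1.380 − 1)/0.8874 = 1.556
NF = 10 log₁₀(1.556) = 1.92 dB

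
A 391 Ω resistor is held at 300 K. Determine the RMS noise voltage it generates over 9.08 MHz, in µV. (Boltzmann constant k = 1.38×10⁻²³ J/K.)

V_n = √(4kTRB)
4kTRB = 4 × 1.38×10⁻²³ × 300 × 3.91×10² × 9.08×10⁶ = 5.88×10⁻¹¹ V²
V_n = √(5.88×10⁻¹¹) = 7.67×10⁻⁶ V = 7.67 µV

7.67 µV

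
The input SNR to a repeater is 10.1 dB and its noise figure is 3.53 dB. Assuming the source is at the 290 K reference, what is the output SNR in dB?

6.57 dB

By definition F = SNR_in/SNR_out, so in dB: SNR_out = SNR_in − NF
SNR_out = 10.1 − 3.53 = 6.57 dB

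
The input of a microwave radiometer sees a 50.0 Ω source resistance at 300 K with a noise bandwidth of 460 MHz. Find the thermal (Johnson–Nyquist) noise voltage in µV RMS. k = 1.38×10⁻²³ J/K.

V_n = √(4kTRB)
4kTRB = 4 × 1.38×10⁻²³ × 300 × 5.00×10¹ × 4.60×10⁸ = 3.81×10⁻¹⁰ V²
V_n = √(3.81×10⁻¹⁰) = 1.95×10⁻⁵ V = 19.5 µV

19.5 µV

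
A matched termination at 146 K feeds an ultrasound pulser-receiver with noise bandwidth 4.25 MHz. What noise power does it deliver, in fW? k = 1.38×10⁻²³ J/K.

8.56 fW

P_n = kTB = 1.38×10⁻²³ × 146 × 4.25×10⁶ = 8.56×10⁻¹⁵ W = 8.56 fW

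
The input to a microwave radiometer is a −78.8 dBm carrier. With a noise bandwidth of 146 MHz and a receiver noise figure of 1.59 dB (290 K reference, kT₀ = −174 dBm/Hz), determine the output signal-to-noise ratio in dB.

12.0 dB

Noise floor: N = −174 + 10 log₁₀(B) + NF
10 log₁₀(1.46×10⁸) = 81.64 dB
N = −174 + 81.64 + 1.59 = −90.77 dBm
SNR = P_sig − N = −78.8 − (−90.77) = 11.97 dB → 12.0 dB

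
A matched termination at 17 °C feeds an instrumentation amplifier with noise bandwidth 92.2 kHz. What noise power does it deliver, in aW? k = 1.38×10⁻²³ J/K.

369 aW

T = 17 °C + 273.15 = 290.15 K
P_n = kTB = 1.38×10⁻²³ × 290.15 × 9.22×10⁴ = 3.69×10⁻¹⁶ W = 369 aW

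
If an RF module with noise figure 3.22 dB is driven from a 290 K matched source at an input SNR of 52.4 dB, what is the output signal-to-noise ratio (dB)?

49.18 dB

By definition F = SNR_in/SNR_out, so in dB: SNR_out = SNR_in − NF
SNR_out = 52.4 − 3.22 = 49.18 dB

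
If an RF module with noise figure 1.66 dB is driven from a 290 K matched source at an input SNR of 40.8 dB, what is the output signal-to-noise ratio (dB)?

By definition F = SNR_in/SNR_out, so in dB: SNR_out = SNR_in − NF
SNR_out = 40.8 − 1.66 = 39.14 dB

39.14 dB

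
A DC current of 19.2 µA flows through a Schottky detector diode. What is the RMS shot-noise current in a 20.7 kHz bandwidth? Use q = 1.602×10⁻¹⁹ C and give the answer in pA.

I_n = √(2qI·B)
2qI·B = 2 × 1.602×10⁻¹⁹ × 1.92×10⁻⁵ × 2.07×10⁴ = 1.27×10⁻¹⁹ A²
I_n = √(1.27×10⁻¹⁹) = 3.57×10⁻¹⁰ A = 357 pA

357 pA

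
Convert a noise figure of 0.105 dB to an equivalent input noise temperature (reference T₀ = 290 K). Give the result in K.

F = 10^(0.105/10) = 1.02447
T_e = (F − 1)·T₀ = (1.02447 − 1) × 290 = 7.10 K

7.10 K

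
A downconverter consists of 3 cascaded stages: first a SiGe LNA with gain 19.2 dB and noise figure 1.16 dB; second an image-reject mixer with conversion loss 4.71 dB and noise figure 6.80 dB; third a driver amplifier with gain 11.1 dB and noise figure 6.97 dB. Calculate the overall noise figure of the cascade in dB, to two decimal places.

Convert to linear (a loss of L dB is a gain of −L dB): F_i = 10^(NF_i/10), G_i = 10^(G_i,dB/10)
  Stage 1: F_1 = 10^(1.16/10) = 1.306, G_1 = 10^(19.2/10) = 83.18
  Stage 2: F_2 = 10^(6.80/10) = 4.786, G_2 = 10^(−4.71/10) = 0.3381
  Stage 3: F_3 = 10^(6.97/10) = 4.977, G_3 = 10^(11.1/10) = 12.88
Friis cascade:
  F = 1.306 + (4.786 − 1)/83.18 + (4.977 − 1)/28.12 = 1.493
NF = 10 log₁₀(1.493) = 1.74 dB

1.74 dB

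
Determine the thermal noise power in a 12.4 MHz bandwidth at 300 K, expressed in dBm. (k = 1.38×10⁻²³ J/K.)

P_n = kTB = 1.38×10⁻²³ × 300 × 1.24×10⁷ = 5.13×10⁻¹⁴ W
In dBm: 10 log₁₀(5.13×10⁻¹⁴ / 10⁻³) = −102.9 dBm

−102.9 dBm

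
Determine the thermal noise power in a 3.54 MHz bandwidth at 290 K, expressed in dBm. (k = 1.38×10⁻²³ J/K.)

P_n = kTB = 1.38×10⁻²³ × 290 × 3.54×10⁶ = 1.42×10⁻¹⁴ W
In dBm: 10 log₁₀(1.42×10⁻¹⁴ / 10⁻³) = −108.5 dBm

−108.5 dBm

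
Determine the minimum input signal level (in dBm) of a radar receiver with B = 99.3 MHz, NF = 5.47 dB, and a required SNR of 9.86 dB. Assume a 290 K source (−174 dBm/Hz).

Sensitivity = −174 + 10 log₁₀(B) + NF + SNR_min
= −174 + 79.97 + 5.47 + 9.86
= −78.70 dBm → −78.7 dBm

−78.7 dBm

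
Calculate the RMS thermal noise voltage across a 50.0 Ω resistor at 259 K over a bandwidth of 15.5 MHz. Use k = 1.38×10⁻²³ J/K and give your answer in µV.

V_n = √(4kTRB)
4kTRB = 4 × 1.38×10⁻²³ × 259 × 5.00×10¹ × 1.55×10⁷ = 1.11×10⁻¹¹ V²
V_n = √(1.11×10⁻¹¹) = 3.33×10⁻⁶ V = 3.33 µV

3.33 µV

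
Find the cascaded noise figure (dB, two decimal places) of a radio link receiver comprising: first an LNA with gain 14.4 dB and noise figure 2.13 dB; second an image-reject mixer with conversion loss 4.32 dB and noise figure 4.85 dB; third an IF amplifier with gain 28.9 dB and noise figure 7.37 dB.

3.31 dB

Convert to linear (a loss of L dB is a gain of −L dB): F_i = 10^(NF_i/10), G_i = 10^(G_i,dB/10)
  Stage 1: F_1 = 10^(2.13/10) = 1.633, G_1 = 10^(14.4/10) = 27.54
  Stage 2: F_2 = 10^(4.85/10) = 3.055, G_2 = 10^(−4.32/10) = 0.3698
  Stage 3: F_3 = 10^(7.37/10) = 5.458, G_3 = 10^(28.9/10) = 776.2
Friis cascade:
  F = 1.633 + (3.055 − 1)/27.54 + (5.458 − 1)/10.19 = 2.145
NF = 10 log₁₀(2.145) = 3.31 dB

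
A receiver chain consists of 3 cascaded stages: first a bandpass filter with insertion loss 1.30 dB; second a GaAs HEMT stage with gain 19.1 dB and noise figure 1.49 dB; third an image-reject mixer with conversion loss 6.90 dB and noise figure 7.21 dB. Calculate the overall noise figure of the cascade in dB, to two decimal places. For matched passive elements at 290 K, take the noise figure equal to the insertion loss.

2.95 dB

Convert to linear (a loss of L dB is a gain of −L dB): F_i = 10^(NF_i/10), G_i = 10^(G_i,dB/10)
  Stage 1: F_1 = 10^(1.30/10) = 1.349, G_1 = 10^(−1.30/10) = 0.7413
  Stage 2: F_2 = 10^(1.49/10) = 1.409, G_2 = 10^(19.1/10) = 81.28
  Stage 3: F_3 = 10^(7.21/10) = 5.260, G_3 = 10^(−6.90/10) = 0.2042
Friis cascade:
  F = 1.349 + (1.409 − 1)/0.7413 + (5.260 − 1)/60.26 = 1.972
NF = 10 log₁₀(1.972) = 2.95 dB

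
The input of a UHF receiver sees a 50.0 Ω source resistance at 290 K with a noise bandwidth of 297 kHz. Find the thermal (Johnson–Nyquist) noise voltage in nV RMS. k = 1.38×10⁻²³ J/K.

V_n = √(4kTRB)
4kTRB = 4 × 1.38×10⁻²³ × 290 × 5.00×10¹ × 2.97×10⁵ = 2.38×10⁻¹³ V²
V_n = √(2.38×10⁻¹³) = 4.88×10⁻⁷ V = 488 nV

488 nV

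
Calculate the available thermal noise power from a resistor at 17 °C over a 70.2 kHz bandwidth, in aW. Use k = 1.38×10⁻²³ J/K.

T = 17 °C + 273.15 = 290.15 K
P_n = kTB = 1.38×10⁻²³ × 290.15 × 7.02×10⁴ = 2.81×10⁻¹⁶ W = 281 aW

281 aW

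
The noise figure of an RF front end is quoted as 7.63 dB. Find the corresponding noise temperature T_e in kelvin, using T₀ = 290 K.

F = 10^(7.63/10) = 5.79429
T_e = (F − 1)·T₀ = (5.79429 − 1) × 290 = 1390 K

1390 K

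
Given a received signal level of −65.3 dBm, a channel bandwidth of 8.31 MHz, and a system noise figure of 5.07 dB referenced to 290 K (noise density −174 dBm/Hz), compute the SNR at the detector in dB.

Noise floor: N = −174 + 10 log₁₀(B) + NF
10 log₁₀(8.31×10⁶) = 69.2 dB
N = −174 + 69.2 + 5.07 = −99.73 dBm
SNR = P_sig − N = −65.3 − (−99.73) = 34.43 dB → 34.4 dB

34.4 dB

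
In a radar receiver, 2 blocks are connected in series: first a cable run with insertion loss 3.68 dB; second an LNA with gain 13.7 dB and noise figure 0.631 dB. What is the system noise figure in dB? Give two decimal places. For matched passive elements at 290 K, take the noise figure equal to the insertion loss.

Convert to linear (a loss of L dB is a gain of −L dB): F_i = 10^(NF_i/10), G_i = 10^(G_i,dB/10)
  Stage 1: F_1 = 10^(3.68/10) = 2.333, G_1 = 10^(−3.68/10) = 0.4285
  Stage 2: F_2 = 10^(0.631/10) = 1.156, G_2 = 10^(13.7/10) = 23.44
Friis cascade:
  F = 2.333 + (1.156 − 1)/0.4285 = 2.698
NF = 10 log₁₀(2.698) = 4.31 dB

4.31 dB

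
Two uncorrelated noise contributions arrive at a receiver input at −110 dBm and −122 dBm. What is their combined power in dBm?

−109.7 dBm

Convert to linear, add, convert back:
P₁ = 1.00×10⁻¹⁴ W, P₂ = 6.31×10⁻¹⁶ W
P_tot = 1.06×10⁻¹⁴ W → 10 log₁₀(P_tot / 10⁻³) = −109.7 dBm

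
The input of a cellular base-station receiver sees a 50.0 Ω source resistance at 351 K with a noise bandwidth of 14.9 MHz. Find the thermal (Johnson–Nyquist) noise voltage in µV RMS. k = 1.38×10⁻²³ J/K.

3.80 µV

V_n = √(4kTRB)
4kTRB = 4 × 1.38×10⁻²³ × 351 × 5.00×10¹ × 1.49×10⁷ = 1.44×10⁻¹¹ V²
V_n = √(1.44×10⁻¹¹) = 3.80×10⁻⁶ V = 3.80 µV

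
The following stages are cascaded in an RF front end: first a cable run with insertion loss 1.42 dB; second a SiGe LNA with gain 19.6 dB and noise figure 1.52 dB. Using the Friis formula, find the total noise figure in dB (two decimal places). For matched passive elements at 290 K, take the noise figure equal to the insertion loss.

2.94 dB

Convert to linear (a loss of L dB is a gain of −L dB): F_i = 10^(NF_i/10), G_i = 10^(G_i,dB/10)
  Stage 1: F_1 = 10^(1.42/10) = 1.387, G_1 = 10^(−1.42/10) = 0.7211
  Stage 2: F_2 = 10^(1.52/10) = 1.419, G_2 = 10^(19.6/10) = 91.20
Friis cascade:
  F = 1.387 + (1.419 − 1)/0.7211 = 1.968
NF = 10 log₁₀(1.968) = 2.94 dB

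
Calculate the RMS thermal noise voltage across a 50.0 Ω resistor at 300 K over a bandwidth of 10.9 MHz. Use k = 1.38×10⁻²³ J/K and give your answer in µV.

V_n = √(4kTRB)
4kTRB = 4 × 1.38×10⁻²³ × 300 × 5.00×10¹ × 1.09×10⁷ = 9.03×10⁻¹² V²
V_n = √(9.03×10⁻¹²) = 3.00×10⁻⁶ V = 3.00 µV

3.00 µV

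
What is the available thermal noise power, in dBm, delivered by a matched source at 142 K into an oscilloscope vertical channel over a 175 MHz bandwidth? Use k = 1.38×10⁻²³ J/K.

−94.6 dBm

P_n = kTB = 1.38×10⁻²³ × 142 × 1.75×10⁸ = 3.43×10⁻¹³ W
In dBm: 10 log₁₀(3.43×10⁻¹³ / 10⁻³) = −94.6 dBm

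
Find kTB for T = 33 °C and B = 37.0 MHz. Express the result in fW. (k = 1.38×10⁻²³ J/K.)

156 fW

T = 33 °C + 273.15 = 306.15 K
P_n = kTB = 1.38×10⁻²³ × 306.15 × 3.70×10⁷ = 1.56×10⁻¹³ W = 156 fW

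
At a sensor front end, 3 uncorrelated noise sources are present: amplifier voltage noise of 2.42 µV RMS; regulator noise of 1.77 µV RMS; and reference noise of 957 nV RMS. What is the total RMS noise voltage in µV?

Uncorrelated sources add in power (mean-square): V_tot = √(ΣV_i²)
V_tot = √[(2.42×10⁻⁶)² + (1.77×10⁻⁶)² + (9.57×10⁻⁷)²] = 3.15×10⁻⁶ V = 3.15 µV

3.15 µV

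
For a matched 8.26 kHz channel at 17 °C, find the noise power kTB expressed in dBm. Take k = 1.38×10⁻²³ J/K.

T = 17 °C + 273.15 = 290.15 K
P_n = kTB = 1.38×10⁻²³ × 290.15 × 8.26×10³ = 3.31×10⁻¹⁷ W
In dBm: 10 log₁₀(3.31×10⁻¹⁷ / 10⁻³) = −134.8 dBm

−134.8 dBm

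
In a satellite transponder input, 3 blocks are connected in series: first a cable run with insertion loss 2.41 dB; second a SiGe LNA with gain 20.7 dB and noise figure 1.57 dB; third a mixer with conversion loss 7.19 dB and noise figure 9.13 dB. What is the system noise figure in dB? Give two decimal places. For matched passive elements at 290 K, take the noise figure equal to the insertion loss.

4.16 dB

Convert to linear (a loss of L dB is a gain of −L dB): F_i = 10^(NF_i/10), G_i = 10^(G_i,dB/10)
  Stage 1: F_1 = 10^(2.41/10) = 1.742, G_1 = 10^(−2.41/10) = 0.5741
  Stage 2: F_2 = 10^(1.57/10) = 1.435, G_2 = 10^(20.7/10) = 117.5
  Stage 3: F_3 = 10^(9.13/10) = 8.185, G_3 = 10^(−7.19/10) = 0.1910
Friis cascade:
  F = 1.742 + (1.435 − 1)/0.5741 + (8.185 − 1)/67.45 = 2.607
NF = 10 log₁₀(2.607) = 4.16 dB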